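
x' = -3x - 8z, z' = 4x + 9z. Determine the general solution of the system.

x(t) = -2C_1e^(t) + C_2e^(5t), z(t) = C_1e^(t) - C_2e^(5t)

Coefficient matrix A = [[-3, -8], [4, 9]].
Characteristic polynomial det(A - λI) = λ^2 - 6λ + 5 = 0.
Eigenvalues λ = 1, 5.
For λ=1: (A-λI) row 1 is [-4, -8], so an eigenvector is (-2, 1).
For λ=5: (A-λI) row 1 is [-8, -8], so an eigenvector is (1, -1).
General solution: C_1e^(t)(-2,1) + C_2e^(5t)(1,-1).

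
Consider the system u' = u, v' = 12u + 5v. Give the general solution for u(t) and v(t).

Coefficient matrix A = [[1, 0], [12, 5]].
Characteristic polynomial det(A - λI) = λ^2 - 6λ + 5 = 0.
Eigenvalues λ = 5, 1.
For λ=5: (A-λI) row 1 is [-4, 0], so an eigenvector is (0, -1).
For λ=1: (A-λI) row 2 is [12, 4], so an eigenvector is (-1, 3).
General solution: C_1e^(5t)(0,-1) + C_2e^(t)(-1,3).

u(t) = -C_2e^(t), v(t) = -C_1e^(5t) + 3C_2e^(t)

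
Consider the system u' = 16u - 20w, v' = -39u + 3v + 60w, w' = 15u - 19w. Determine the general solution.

u(t) = C_1e^(-4t) - 4C_3e^(t), v(t) = -3C_1e^(-4t) + C_2e^(3t) + 12C_3e^(t), w(t) = C_1e^(-4t) - 3C_3e^(t)

Coefficient matrix A = [[16, 0, -20], [-39, 3, 60], [15, 0, -19]].
det(A - λI) = 0 gives eigenvalues λ = -4, 3, 1.
For λ=-4: eigenvector (1,-3,1).
For λ=3: eigenvector (0,1,0).
For λ=1: eigenvector (-4,12,-3).
General solution: C_1e^(-4t)(1,-3,1) + C_2e^(3t)(0,1,0) + C_3e^(t)(-4,12,-3).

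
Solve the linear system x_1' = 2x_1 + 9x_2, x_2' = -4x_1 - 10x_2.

Coefficient matrix A = [[2, 9], [-4, -10]].
Characteristic polynomial det(A - λI) = λ^2 + 8λ + 16 = 0.
Single eigenvalue λ = -4 with algebraic multiplicity 2.
Eigenvector v = (3,-2); generalized eigenvector w with (A-λI)w=v is (2,-1).
General solution: e^(-4t)[c_1·v + c_2·(t·v + w)].

x_1(t) = 3c_1e^(-4t) + 3c_2te^(-4t) + 2c_2e^(-4t), x_2(t) = -2c_1e^(-4t) - 2c_2te^(-4t) - c_2e^(-4t)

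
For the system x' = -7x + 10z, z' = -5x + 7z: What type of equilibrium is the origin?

center

A = [[-7,10],[-5,7]]; det(A-λI) = λ^2 + 1.
λ = 0 ± i: zero real part.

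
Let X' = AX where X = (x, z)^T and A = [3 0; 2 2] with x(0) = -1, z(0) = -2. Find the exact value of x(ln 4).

A = [[3,0],[2,2]]; eigenvalues λ = 2, 3.
Eigenvectors: (0,1) for λ=2, (1,2) for λ=3.
From the initial condition, c_1 = 0, c_2 = -1.
x(ln 4) = (0)(4^2)(0) + (-1)(4^3)(1) = -64.

-64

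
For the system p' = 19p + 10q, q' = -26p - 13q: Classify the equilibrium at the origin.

unstable spiral

A = [[19,10],[-26,-13]]; det(A-λI) = λ^2 - 6λ + 13.
λ = 3 ± 2i: positive real part.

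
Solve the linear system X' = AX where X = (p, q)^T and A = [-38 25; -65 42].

Coefficient matrix A = [[-38, 25], [-65, 42]].
Characteristic polynomial det(A - λI) = λ^2 - 4λ + 29 = 0.
Eigenvalues λ = 2 ± 5i (complex conjugate pair).
For λ=2+5i: an eigenvector is (1,2) - i(2,3) = (1 - 2i, 2 - 3i).
A real fundamental pair from Re and Im of e^((2+5i)t)v: X_1 = e^(2t)(cos(5t)·(1,2) + sin(5t)·(2,3)), X_2 = e^(2t)(sin(5t)·(1,2) - cos(5t)·(2,3)).
General solution: K_1X_1 + K_2X_2.

p(t) = 2K_1e^(2t)sin(5t) + K_1e^(2t)cos(5t) + K_2e^(2t)sin(5t) - 2K_2e^(2t)cos(5t), q(t) = 3K_1e^(2t)sin(5t) + 2K_1e^(2t)cos(5t) + 2K_2e^(2t)sin(5t) - 3K_2e^(2t)cos(5t)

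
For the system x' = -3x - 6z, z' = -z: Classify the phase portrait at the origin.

A = [[-3,-6],[0,-1]]; det(A-λI) = λ^2 + 4λ + 3.
λ = -3, -1: both negative.

stable node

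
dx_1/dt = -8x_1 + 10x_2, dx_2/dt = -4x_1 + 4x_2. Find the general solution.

x_1(t) = -2C_1e^(-2t)sin(2t) - C_1e^(-2t)cos(2t) - C_2e^(-2t)sin(2t) + 2C_2e^(-2t)cos(2t), x_2(t) = -C_1e^(-2t)sin(2t) - C_1e^(-2t)cos(2t) - C_2e^(-2t)sin(2t) + C_2e^(-2t)cos(2t)

Coefficient matrix A = [[-8, 10], [-4, 4]].
Characteristic polynomial det(A - λI) = λ^2 + 4λ + 8 = 0.
Eigenvalues λ = -2 ± 2i (complex conjugate pair).
For λ=-2+2i: an eigenvector is (-1,-1) - i(-2,-1) = (-1 + 2i, -1 + i).
A real fundamental pair from Re and Im of e^((-2+2i)t)v: X_1 = e^(-2t)(cos(2t)·(-1,-1) + sin(2t)·(-2,-1)), X_2 = e^(-2t)(sin(2t)·(-1,-1) - cos(2t)·(-2,-1)).
General solution: C_1X_1 + C_2X_2.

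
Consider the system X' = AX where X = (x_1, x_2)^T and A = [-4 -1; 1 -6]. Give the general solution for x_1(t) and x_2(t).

Coefficient matrix A = [[-4, -1], [1, -6]].
Characteristic polynomial det(A - λI) = λ^2 + 10λ + 25 = 0.
Single eigenvalue λ = -5 with algebraic multiplicity 2.
Eigenvector v = (1,1); generalized eigenvector w with (A-λI)w=v is (-1,-2).
General solution: e^(-5t)[K_1·v + K_2·(t·v + w)].

x_1(t) = K_1e^(-5t) + K_2te^(-5t) - K_2e^(-5t), x_2(t) = K_1e^(-5t) + K_2te^(-5t) - 2K_2e^(-5t)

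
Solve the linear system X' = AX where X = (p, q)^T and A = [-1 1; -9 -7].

Coefficient matrix A = [[-1, 1], [-9, -7]].
Characteristic polynomial det(A - λI) = λ^2 + 8λ + 16 = 0.
Single eigenvalue λ = -4 with algebraic multiplicity 2.
Eigenvector v = (1,-3); generalized eigenvector w with (A-λI)w=v is (0,1).
General solution: e^(-4t)[c_1·v + c_2·(t·v + w)].

p(t) = c_1e^(-4t) + c_2te^(-4t), q(t) = -3c_1e^(-4t) - 3c_2te^(-4t) + c_2e^(-4t)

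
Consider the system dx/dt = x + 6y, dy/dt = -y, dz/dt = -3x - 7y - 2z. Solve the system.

Coefficient matrix A = [[1, 6, 0], [0, -1, 0], [-3, -7, -2]].
det(A - λI) = 0 gives eigenvalues λ = 1, -1, -2.
For λ=1: eigenvector (1,0,-1).
For λ=-1: eigenvector (-3,1,2).
For λ=-2: eigenvector (0,0,1).
General solution: C_1e^(t)(1,0,-1) + C_2e^(-t)(-3,1,2) + C_3e^(-2t)(0,0,1).

x(t) = C_1e^(t) - 3C_2e^(-t), y(t) = C_2e^(-t), z(t) = -C_1e^(t) + 2C_2e^(-t) + C_3e^(-2t)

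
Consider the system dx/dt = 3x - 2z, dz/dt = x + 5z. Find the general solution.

x(t) = -C_1e^(4t)sin(t) - C_1e^(4t)cos(t) - C_2e^(4t)sin(t) + C_2e^(4t)cos(t), z(t) = C_1e^(4t)cos(t) + C_2e^(4t)sin(t)

Coefficient matrix A = [[3, -2], [1, 5]].
Characteristic polynomial det(A - λI) = λ^2 - 8λ + 17 = 0.
Eigenvalues λ = 4 ± i (complex conjugate pair).
For λ=4+i: an eigenvector is (-1,1) - i(-1,0) = (-1 + i, 1).
A real fundamental pair from Re and Im of e^((4+i)t)v: X_1 = e^(4t)(cos(t)·(-1,1) + sin(t)·(-1,0)), X_2 = e^(4t)(sin(t)·(-1,1) - cos(t)·(-1,0)).
General solution: C_1X_1 + C_2X_2.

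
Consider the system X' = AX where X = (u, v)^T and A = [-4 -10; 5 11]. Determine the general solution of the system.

Coefficient matrix A = [[-4, -10], [5, 11]].
Characteristic polynomial det(A - λI) = λ^2 - 7λ + 6 = 0.
Eigenvalues λ = 1, 6.
For λ=1: (A-λI) row 1 is [-5, -10], so an eigenvector is (-2, 1).
For λ=6: (A-λI) row 1 is [-10, -10], so an eigenvector is (1, -1).
General solution: c_1e^(t)(-2,1) + c_2e^(6t)(1,-1).

u(t) = -2c_1e^(t) + c_2e^(6t), v(t) = c_1e^(t) - c_2e^(6t)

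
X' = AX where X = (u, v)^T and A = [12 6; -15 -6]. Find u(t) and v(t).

u(t) = c_1e^(3t)sin(3t) - c_1e^(3t)cos(3t) - c_2e^(3t)sin(3t) - c_2e^(3t)cos(3t), v(t) = -c_1e^(3t)sin(3t) + 2c_1e^(3t)cos(3t) + 2c_2e^(3t)sin(3t) + c_2e^(3t)cos(3t)

Coefficient matrix A = [[12, 6], [-15, -6]].
Characteristic polynomial det(A - λI) = λ^2 - 6λ + 18 = 0.
Eigenvalues λ = 3 ± 3i (complex conjugate pair).
For λ=3+3i: an eigenvector is (-1,2) - i(1,-1) = (-1 - i, 2 + i).
A real fundamental pair from Re and Im of e^((3+3i)t)v: X_1 = e^(3t)(cos(3t)·(-1,2) + sin(3t)·(1,-1)), X_2 = e^(3t)(sin(3t)·(-1,2) - cos(3t)·(1,-1)).
General solution: c_1X_1 + c_2X_2.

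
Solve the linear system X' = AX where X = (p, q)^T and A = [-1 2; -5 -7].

p(t) = -c_1e^(-4t)sin(t) + c_1e^(-4t)cos(t) + c_2e^(-4t)sin(t) + c_2e^(-4t)cos(t), q(t) = c_1e^(-4t)sin(t) - 2c_1e^(-4t)cos(t) - 2c_2e^(-4t)sin(t) - c_2e^(-4t)cos(t)

Coefficient matrix A = [[-1, 2], [-5, -7]].
Characteristic polynomial det(A - λI) = λ^2 + 8λ + 17 = 0.
Eigenvalues λ = -4 ± i (complex conjugate pair).
For λ=-4+i: an eigenvector is (1,-2) - i(-1,1) = (1 + i, -2 - i).
A real fundamental pair from Re and Im of e^((-4+i)t)v: X_1 = e^(-4t)(cos(t)·(1,-2) + sin(t)·(-1,1)), X_2 = e^(-4t)(sin(t)·(1,-2) - cos(t)·(-1,1)).
General solution: c_1X_1 + c_2X_2.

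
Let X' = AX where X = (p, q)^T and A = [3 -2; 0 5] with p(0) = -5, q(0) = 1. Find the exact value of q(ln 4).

A = [[3,-2],[0,5]]; eigenvalues λ = 5, 3.
Eigenvectors: (1,-1) for λ=5, (1,0) for λ=3.
From the initial condition, c_1 = -1, c_2 = -4.
q(ln 4) = (-1)(4^5)(-1) + (-4)(4^3)(0) = 1024.

1024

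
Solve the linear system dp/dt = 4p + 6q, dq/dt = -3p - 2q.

p(t) = c_1e^(t)sin(3t) + c_1e^(t)cos(3t) + c_2e^(t)sin(3t) - c_2e^(t)cos(3t), q(t) = -c_1e^(t)sin(3t) + c_2e^(t)cos(3t)

Coefficient matrix A = [[4, 6], [-3, -2]].
Characteristic polynomial det(A - λI) = λ^2 - 2λ + 10 = 0.
Eigenvalues λ = 1 ± 3i (complex conjugate pair).
For λ=1+3i: an eigenvector is (1,0) - i(1,-1) = (1 - i, 0 + i).
A real fundamental pair from Re and Im of e^((1+3i)t)v: X_1 = e^(t)(cos(3t)·(1,0) + sin(3t)·(1,-1)), X_2 = e^(t)(sin(3t)·(1,0) - cos(3t)·(1,-1)).
General solution: c_1X_1 + c_2X_2.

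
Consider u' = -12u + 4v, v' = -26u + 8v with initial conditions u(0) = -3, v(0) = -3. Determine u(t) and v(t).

Coefficient matrix A = [[-12, 4], [-26, 8]].
Characteristic polynomial det(A - λI) = λ^2 + 4λ + 8 = 0.
Eigenvalues λ = -2 ± 2i (complex conjugate pair).
For λ=-2+2i: an eigenvector is (-1,-3) - i(-1,-2) = (-1 + i, -3 + 2i).
A real fundamental pair from Re and Im of e^((-2+2i)t)v: X_1 = e^(-2t)(cos(2t)·(-1,-3) + sin(2t)·(-1,-2)), X_2 = e^(-2t)(sin(2t)·(-1,-3) - cos(2t)·(-1,-2)).
General solution: C_1X_1 + C_2X_2.
Applying u(0)=-3, v(0)=-3 gives C_1=-3, C_2=-6.

u(t) = 9e^(-2t)sin(2t) - 3e^(-2t)cos(2t), v(t) = 24e^(-2t)sin(2t) - 3e^(-2t)cos(2t)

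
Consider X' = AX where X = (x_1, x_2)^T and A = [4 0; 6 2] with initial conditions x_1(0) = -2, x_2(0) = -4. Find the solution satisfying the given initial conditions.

Coefficient matrix A = [[4, 0], [6, 2]].
Characteristic polynomial det(A - λI) = λ^2 - 6λ + 8 = 0.
Eigenvalues λ = 4, 2.
For λ=4: (A-λI) row 2 is [6, -2], so an eigenvector is (1, 3).
For λ=2: (A-λI) row 1 is [2, 0], so an eigenvector is (0, 1).
General solution: C_1e^(4t)(1,3) + C_2e^(2t)(0,1).
Applying x_1(0)=-2, x_2(0)=-4 gives C_1=-2, C_2=2.

x_1(t) = -2e^(4t), x_2(t) = -6e^(4t) + 2e^(2t)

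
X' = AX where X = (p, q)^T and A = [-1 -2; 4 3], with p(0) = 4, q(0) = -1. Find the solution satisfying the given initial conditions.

Coefficient matrix A = [[-1, -2], [4, 3]].
Characteristic polynomial det(A - λI) = λ^2 - 2λ + 5 = 0.
Eigenvalues λ = 1 ± 2i (complex conjugate pair).
For λ=1+2i: an eigenvector is (0,-1) - i(1,-1) = (0 - i, -1 + i).
A real fundamental pair from Re and Im of e^((1+2i)t)v: X_1 = e^(t)(cos(2t)·(0,-1) + sin(2t)·(1,-1)), X_2 = e^(t)(sin(2t)·(0,-1) - cos(2t)·(1,-1)).
General solution: C_1X_1 + C_2X_2.
Applying p(0)=4, q(0)=-1 gives C_1=-3, C_2=-4.

p(t) = -3e^(t)sin(2t) + 4e^(t)cos(2t), q(t) = 7e^(t)sin(2t) - e^(t)cos(2t)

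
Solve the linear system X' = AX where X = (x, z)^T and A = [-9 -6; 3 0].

x(t) = -2C_1e^(-6t) - C_2e^(-3t), z(t) = C_1e^(-6t) + C_2e^(-3t)

Coefficient matrix A = [[-9, -6], [3, 0]].
Characteristic polynomial det(A - λI) = λ^2 + 9λ + 18 = 0.
Eigenvalues λ = -6, -3.
For λ=-6: (A-λI) row 1 is [-3, -6], so an eigenvector is (-2, 1).
For λ=-3: (A-λI) row 1 is [-6, -6], so an eigenvector is (-1, 1).
General solution: C_1e^(-6t)(-2,1) + C_2e^(-3t)(-1,1).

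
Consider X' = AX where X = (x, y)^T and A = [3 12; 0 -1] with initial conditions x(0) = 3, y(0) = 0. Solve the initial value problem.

Coefficient matrix A = [[3, 12], [0, -1]].
Characteristic polynomial det(A - λI) = λ^2 - 2λ - 3 = 0.
Eigenvalues λ = -1, 3.
For λ=-1: (A-λI) row 1 is [4, 12], so an eigenvector is (-3, 1).
For λ=3: (A-λI) row 1 is [0, 12], so an eigenvector is (1, 0).
General solution: c_1e^(-t)(-3,1) + c_2e^(3t)(1,0).
Applying x(0)=3, y(0)=0 gives c_1=0, c_2=3.

x(t) = 3e^(3t), y(t) = 0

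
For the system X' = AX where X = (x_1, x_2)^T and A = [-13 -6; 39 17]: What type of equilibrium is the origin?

A = [[-13,-6],[39,17]]; det(A-λI) = λ^2 - 4λ + 13.
λ = 2 ± 3i: positive real part.

unstable spiral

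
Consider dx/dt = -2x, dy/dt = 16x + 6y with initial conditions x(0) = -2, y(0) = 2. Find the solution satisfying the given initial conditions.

Coefficient matrix A = [[-2, 0], [16, 6]].
Characteristic polynomial det(A - λI) = λ^2 - 4λ - 12 = 0.
Eigenvalues λ = -2, 6.
For λ=-2: (A-λI) row 2 is [16, 8], so an eigenvector is (-1, 2).
For λ=6: (A-λI) row 1 is [-8, 0], so an eigenvector is (0, -1).
General solution: K_1e^(-2t)(-1,2) + K_2e^(6t)(0,-1).
Applying x(0)=-2, y(0)=2 gives K_1=2, K_2=2.

x(t) = -2e^(-2t), y(t) = -2e^(6t) + 4e^(-2t)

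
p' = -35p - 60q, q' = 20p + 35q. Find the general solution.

Coefficient matrix A = [[-35, -60], [20, 35]].
Characteristic polynomial det(A - λI) = λ^2 - 25 = 0.
Eigenvalues λ = 5, -5.
For λ=5: (A-λI) row 1 is [-40, -60], so an eigenvector is (-3, 2).
For λ=-5: (A-λI) row 1 is [-30, -60], so an eigenvector is (-2, 1).
General solution: c_1e^(5t)(-3,2) + c_2e^(-5t)(-2,1).

p(t) = -3c_1e^(5t) - 2c_2e^(-5t), q(t) = 2c_1e^(5t) + c_2e^(-5t)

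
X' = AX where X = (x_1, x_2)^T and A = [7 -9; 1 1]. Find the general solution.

x_1(t) = -3c_1e^(4t) - 3c_2te^(4t) + 2c_2e^(4t), x_2(t) = -c_1e^(4t) - c_2te^(4t) + c_2e^(4t)

Coefficient matrix A = [[7, -9], [1, 1]].
Characteristic polynomial det(A - λI) = λ^2 - 8λ + 16 = 0.
Single eigenvalue λ = 4 with algebraic multiplicity 2.
Eigenvector v = (-3,-1); generalized eigenvector w with (A-λI)w=v is (2,1).
General solution: e^(4t)[c_1·v + c_2·(t·v + w)].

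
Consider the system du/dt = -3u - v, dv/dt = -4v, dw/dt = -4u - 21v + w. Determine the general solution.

u(t) = C_1e^(-3t) + C_3e^(-4t), v(t) = C_3e^(-4t), w(t) = C_1e^(-3t) + C_2e^(t) + 5C_3e^(-4t)

Coefficient matrix A = [[-3, -1, 0], [0, -4, 0], [-4, -21, 1]].
det(A - λI) = 0 gives eigenvalues λ = -3, 1, -4.
For λ=-3: eigenvector (1,0,1).
For λ=1: eigenvector (0,0,1).
For λ=-4: eigenvector (1,1,5).
General solution: C_1e^(-3t)(1,0,1) + C_2e^(t)(0,0,1) + C_3e^(-4t)(1,1,5).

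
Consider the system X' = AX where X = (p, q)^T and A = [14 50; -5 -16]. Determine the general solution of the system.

Coefficient matrix A = [[14, 50], [-5, -16]].
Characteristic polynomial det(A - λI) = λ^2 + 2λ + 26 = 0.
Eigenvalues λ = -1 ± 5i (complex conjugate pair).
For λ=-1+5i: an eigenvector is (1,0) - i(3,-1) = (1 - 3i, 0 + i).
A real fundamental pair from Re and Im of e^((-1+5i)t)v: X_1 = e^(-t)(cos(5t)·(1,0) + sin(5t)·(3,-1)), X_2 = e^(-t)(sin(5t)·(1,0) - cos(5t)·(3,-1)).
General solution: K_1X_1 + K_2X_2.

p(t) = 3K_1e^(-t)sin(5t) + K_1e^(-t)cos(5t) + K_2e^(-t)sin(5t) - 3K_2e^(-t)cos(5t), q(t) = -K_1e^(-t)sin(5t) + K_2e^(-t)cos(5t)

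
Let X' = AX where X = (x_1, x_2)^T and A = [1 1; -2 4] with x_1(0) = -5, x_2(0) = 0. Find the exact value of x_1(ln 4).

A = [[1,1],[-2,4]]; eigenvalues λ = 3, 2.
Eigenvectors: (1,2) for λ=3, (1,1) for λ=2.
From the initial condition, c_1 = 5, c_2 = -10.
x_1(ln 4) = (5)(4^3)(1) + (-10)(4^2)(1) = 160.

160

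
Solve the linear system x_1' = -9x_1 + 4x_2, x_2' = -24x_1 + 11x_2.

Coefficient matrix A = [[-9, 4], [-24, 11]].
Characteristic polynomial det(A - λI) = λ^2 - 2λ - 3 = 0.
Eigenvalues λ = -1, 3.
For λ=-1: (A-λI) row 1 is [-8, 4], so an eigenvector is (-1, -2).
For λ=3: (A-λI) row 1 is [-12, 4], so an eigenvector is (-1, -3).
General solution: C_1e^(-t)(-1,-2) + C_2e^(3t)(-1,-3).

x_1(t) = -C_1e^(-t) - C_2e^(3t), x_2(t) = -2C_1e^(-t) - 3C_2e^(3t)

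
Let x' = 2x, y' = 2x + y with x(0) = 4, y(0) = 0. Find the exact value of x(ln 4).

64

A = [[2,0],[2,1]]; eigenvalues λ = 1, 2.
Eigenvectors: (0,1) for λ=1, (-1,-2) for λ=2.
From the initial condition, c_1 = -8, c_2 = -4.
x(ln 4) = (-8)(4^1)(0) + (-4)(4^2)(-1) = 64.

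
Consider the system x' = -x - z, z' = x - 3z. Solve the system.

x(t) = C_1e^(-2t) + C_2te^(-2t) - C_2e^(-2t), z(t) = C_1e^(-2t) + C_2te^(-2t) - 2C_2e^(-2t)

Coefficient matrix A = [[-1, -1], [1, -3]].
Characteristic polynomial det(A - λI) = λ^2 + 4λ + 4 = 0.
Single eigenvalue λ = -2 with algebraic multiplicity 2.
Eigenvector v = (1,1); generalized eigenvector w with (A-λI)w=v is (-1,-2).
General solution: e^(-2t)[C_1·v + C_2·(t·v + w)].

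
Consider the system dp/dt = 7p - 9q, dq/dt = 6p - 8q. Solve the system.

Coefficient matrix A = [[7, -9], [6, -8]].
Characteristic polynomial det(A - λI) = λ^2 + λ - 2 = 0.
Eigenvalues λ = 1, -2.
For λ=1: (A-λI) row 1 is [6, -9], so an eigenvector is (-3, -2).
For λ=-2: (A-λI) row 1 is [9, -9], so an eigenvector is (1, 1).
General solution: c_1e^(t)(-3,-2) + c_2e^(-2t)(1,1).

p(t) = -3c_1e^(t) + c_2e^(-2t), q(t) = -2c_1e^(t) + c_2e^(-2t)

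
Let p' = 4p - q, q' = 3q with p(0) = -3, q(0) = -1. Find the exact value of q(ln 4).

-64

A = [[4,-1],[0,3]]; eigenvalues λ = 4, 3.
Eigenvectors: (1,0) for λ=4, (-1,-1) for λ=3.
From the initial condition, c_1 = -2, c_2 = 1.
q(ln 4) = (-2)(4^4)(0) + (1)(4^3)(-1) = -64.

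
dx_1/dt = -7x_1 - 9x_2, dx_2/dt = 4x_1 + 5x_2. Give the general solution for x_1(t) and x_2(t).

Coefficient matrix A = [[-7, -9], [4, 5]].
Characteristic polynomial det(A - λI) = λ^2 + 2λ + 1 = 0.
Single eigenvalue λ = -1 with algebraic multiplicity 2.
Eigenvector v = (-3,2); generalized eigenvector w with (A-λI)w=v is (2,-1).
General solution: e^(-t)[c_1·v + c_2·(t·v + w)].

x_1(t) = -3c_1e^(-t) - 3c_2te^(-t) + 2c_2e^(-t), x_2(t) = 2c_1e^(-t) + 2c_2te^(-t) - c_2e^(-t)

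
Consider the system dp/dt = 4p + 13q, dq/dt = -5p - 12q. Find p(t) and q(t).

p(t) = -2C_1e^(-4t)sin(t) + 3C_1e^(-4t)cos(t) + 3C_2e^(-4t)sin(t) + 2C_2e^(-4t)cos(t), q(t) = C_1e^(-4t)sin(t) - 2C_1e^(-4t)cos(t) - 2C_2e^(-4t)sin(t) - C_2e^(-4t)cos(t)

Coefficient matrix A = [[4, 13], [-5, -12]].
Characteristic polynomial det(A - λI) = λ^2 + 8λ + 17 = 0.
Eigenvalues λ = -4 ± i (complex conjugate pair).
For λ=-4+i: an eigenvector is (3,-2) - i(-2,1) = (3 + 2i, -2 - i).
A real fundamental pair from Re and Im of e^((-4+i)t)v: X_1 = e^(-4t)(cos(t)·(3,-2) + sin(t)·(-2,1)), X_2 = e^(-4t)(sin(t)·(3,-2) - cos(t)·(-2,1)).
General solution: C_1X_1 + C_2X_2.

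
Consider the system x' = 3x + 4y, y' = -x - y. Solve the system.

x(t) = 2c_1e^(t) + 2c_2te^(t) + c_2e^(t), y(t) = -c_1e^(t) - c_2te^(t)

Coefficient matrix A = [[3, 4], [-1, -1]].
Characteristic polynomial det(A - λI) = λ^2 - 2λ + 1 = 0.
Single eigenvalue λ = 1 with algebraic multiplicity 2.
Eigenvector v = (2,-1); generalized eigenvector w with (A-λI)w=v is (1,0).
General solution: e^(t)[c_1·v + c_2·(t·v + w)].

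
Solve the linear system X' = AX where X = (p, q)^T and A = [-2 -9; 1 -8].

p(t) = -3K_1e^(-5t) - 3K_2te^(-5t) - K_2e^(-5t), q(t) = -K_1e^(-5t) - K_2te^(-5t)

Coefficient matrix A = [[-2, -9], [1, -8]].
Characteristic polynomial det(A - λI) = λ^2 + 10λ + 25 = 0.
Single eigenvalue λ = -5 with algebraic multiplicity 2.
Eigenvector v = (-3,-1); generalized eigenvector w with (A-λI)w=v is (-1,0).
General solution: e^(-5t)[K_1·v + K_2·(t·v + w)].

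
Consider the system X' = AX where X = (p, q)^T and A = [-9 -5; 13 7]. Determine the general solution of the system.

Coefficient matrix A = [[-9, -5], [13, 7]].
Characteristic polynomial det(A - λI) = λ^2 + 2λ + 2 = 0.
Eigenvalues λ = -1 ± i (complex conjugate pair).
For λ=-1+i: an eigenvector is (2,-3) - i(-1,2) = (2 + i, -3 - 2i).
A real fundamental pair from Re and Im of e^((-1+i)t)v: X_1 = e^(-t)(cos(t)·(2,-3) + sin(t)·(-1,2)), X_2 = e^(-t)(sin(t)·(2,-3) - cos(t)·(-1,2)).
General solution: K_1X_1 + K_2X_2.

p(t) = -K_1e^(-t)sin(t) + 2K_1e^(-t)cos(t) + 2K_2e^(-t)sin(t) + K_2e^(-t)cos(t), q(t) = 2K_1e^(-t)sin(t) - 3K_1e^(-t)cos(t) - 3K_2e^(-t)sin(t) - 2K_2e^(-t)cos(t)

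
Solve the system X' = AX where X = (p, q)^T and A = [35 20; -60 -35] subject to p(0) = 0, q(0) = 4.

Coefficient matrix A = [[35, 20], [-60, -35]].
Characteristic polynomial det(A - λI) = λ^2 - 25 = 0.
Eigenvalues λ = -5, 5.
For λ=-5: (A-λI) row 1 is [40, 20], so an eigenvector is (-1, 2).
For λ=5: (A-λI) row 1 is [30, 20], so an eigenvector is (2, -3).
General solution: K_1e^(-5t)(-1,2) + K_2e^(5t)(2,-3).
Applying p(0)=0, q(0)=4 gives K_1=8, K_2=4.

p(t) = 8e^(5t) - 8e^(-5t), q(t) = -12e^(5t) + 16e^(-5t)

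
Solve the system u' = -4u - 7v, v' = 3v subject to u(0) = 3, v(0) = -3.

u(t) = 3e^(3t), v(t) = -3e^(3t)

Coefficient matrix A = [[-4, -7], [0, 3]].
Characteristic polynomial det(A - λI) = λ^2 + λ - 12 = 0.
Eigenvalues λ = -4, 3.
For λ=-4: (A-λI) row 1 is [0, -7], so an eigenvector is (1, 0).
For λ=3: (A-λI) row 1 is [-7, -7], so an eigenvector is (1, -1).
General solution: c_1e^(-4t)(1,0) + c_2e^(3t)(1,-1).
Applying u(0)=3, v(0)=-3 gives c_1=0, c_2=3.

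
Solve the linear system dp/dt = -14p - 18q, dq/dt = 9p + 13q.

p(t) = -2K_1e^(-5t) + K_2e^(4t), q(t) = K_1e^(-5t) - K_2e^(4t)

Coefficient matrix A = [[-14, -18], [9, 13]].
Characteristic polynomial det(A - λI) = λ^2 + λ - 20 = 0.
Eigenvalues λ = -5, 4.
For λ=-5: (A-λI) row 1 is [-9, -18], so an eigenvector is (-2, 1).
For λ=4: (A-λI) row 1 is [-18, -18], so an eigenvector is (1, -1).
General solution: K_1e^(-5t)(-2,1) + K_2e^(4t)(1,-1).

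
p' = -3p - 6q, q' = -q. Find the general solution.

Coefficient matrix A = [[-3, -6], [0, -1]].
Characteristic polynomial det(A - λI) = λ^2 + 4λ + 3 = 0.
Eigenvalues λ = -1, -3.
For λ=-1: (A-λI) row 1 is [-2, -6], so an eigenvector is (3, -1).
For λ=-3: (A-λI) row 1 is [0, -6], so an eigenvector is (1, 0).
General solution: K_1e^(-t)(3,-1) + K_2e^(-3t)(1,0).

p(t) = 3K_1e^(-t) + K_2e^(-3t), q(t) = -K_1e^(-t)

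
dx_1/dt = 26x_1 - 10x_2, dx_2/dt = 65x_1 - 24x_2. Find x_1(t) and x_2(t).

Coefficient matrix A = [[26, -10], [65, -24]].
Characteristic polynomial det(A - λI) = λ^2 - 2λ + 26 = 0.
Eigenvalues λ = 1 ± 5i (complex conjugate pair).
For λ=1+5i: an eigenvector is (1,2) - i(1,3) = (1 - i, 2 - 3i).
A real fundamental pair from Re and Im of e^((1+5i)t)v: X_1 = e^(t)(cos(5t)·(1,2) + sin(5t)·(1,3)), X_2 = e^(t)(sin(5t)·(1,2) - cos(5t)·(1,3)).
General solution: C_1X_1 + C_2X_2.

x_1(t) = C_1e^(t)sin(5t) + C_1e^(t)cos(5t) + C_2e^(t)sin(5t) - C_2e^(t)cos(5t), x_2(t) = 3C_1e^(t)sin(5t) + 2C_1e^(t)cos(5t) + 2C_2e^(t)sin(5t) - 3C_2e^(t)cos(5t)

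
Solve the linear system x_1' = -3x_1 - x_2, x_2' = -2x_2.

x_1(t) = c_1e^(-2t) + c_2e^(-3t), x_2(t) = -c_1e^(-2t)

Coefficient matrix A = [[-3, -1], [0, -2]].
Characteristic polynomial det(A - λI) = λ^2 + 5λ + 6 = 0.
Eigenvalues λ = -2, -3.
For λ=-2: (A-λI) row 1 is [-1, -1], so an eigenvector is (1, -1).
For λ=-3: (A-λI) row 1 is [0, -1], so an eigenvector is (1, 0).
General solution: c_1e^(-2t)(1,-1) + c_2e^(-3t)(1,0).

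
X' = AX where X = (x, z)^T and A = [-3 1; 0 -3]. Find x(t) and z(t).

x(t) = C_1e^(-3t) + C_2te^(-3t) - C_2e^(-3t), z(t) = C_2e^(-3t)

Coefficient matrix A = [[-3, 1], [0, -3]].
Characteristic polynomial det(A - λI) = λ^2 + 6λ + 9 = 0.
Single eigenvalue λ = -3 with algebraic multiplicity 2.
Eigenvector v = (1,0); generalized eigenvector w with (A-λI)w=v is (-1,1).
General solution: e^(-3t)[C_1·v + C_2·(t·v + w)].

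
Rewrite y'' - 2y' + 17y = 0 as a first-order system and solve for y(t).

y(t) = c_1e^(t)cos(4t) + c_2e^(t)sin(4t)

Let x_1 = y, x_2 = y'. Then x_1' = x_2 and x_2' = -17x_1 + 2x_2.
A = [[0,1],[-17,2]]; det(A-λI) = λ^2 - 2λ + 17.
Eigenvalues λ = 1 ± 4i.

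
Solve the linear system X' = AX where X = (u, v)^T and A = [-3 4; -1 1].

u(t) = -2C_1e^(-t) - 2C_2te^(-t) + C_2e^(-t), v(t) = -C_1e^(-t) - C_2te^(-t)

Coefficient matrix A = [[-3, 4], [-1, 1]].
Characteristic polynomial det(A - λI) = λ^2 + 2λ + 1 = 0.
Single eigenvalue λ = -1 with algebraic multiplicity 2.
Eigenvector v = (-2,-1); generalized eigenvector w with (A-λI)w=v is (1,0).
General solution: e^(-t)[C_1·v + C_2·(t·v + w)].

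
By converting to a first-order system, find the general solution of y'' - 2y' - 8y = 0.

y(t) = C_1e^(-2t) + C_2e^(4t)

Let x_1 = y, x_2 = y'. Then x_1' = x_2 and x_2' = 8x_1 + 2x_2.
A = [[0,1],[8,2]]; det(A-λI) = λ^2 - 2λ - 8.
Eigenvalues λ = -2, 4 with eigenvectors (1,-2), (1,4).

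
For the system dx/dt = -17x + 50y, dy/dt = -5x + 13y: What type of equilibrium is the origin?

stable spiral

A = [[-17,50],[-5,13]]; det(A-λI) = λ^2 + 4λ + 29.
λ = -2 ± 5i: negative real part.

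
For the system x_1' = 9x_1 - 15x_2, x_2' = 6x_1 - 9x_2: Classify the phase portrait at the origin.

A = [[9,-15],[6,-9]]; det(A-λI) = λ^2 + 9.
λ = 0 ± 3i: zero real part.

center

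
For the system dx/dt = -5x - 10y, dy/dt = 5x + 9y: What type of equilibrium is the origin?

A = [[-5,-10],[5,9]]; det(A-λI) = λ^2 - 4λ + 5.
λ = 2 ± i: positive real part.

unstable spiral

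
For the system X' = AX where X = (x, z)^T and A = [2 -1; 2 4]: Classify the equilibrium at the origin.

A = [[2,-1],[2,4]]; det(A-λI) = λ^2 - 6λ + 10.
λ = 3 ± i: positive real part.

unstable spiral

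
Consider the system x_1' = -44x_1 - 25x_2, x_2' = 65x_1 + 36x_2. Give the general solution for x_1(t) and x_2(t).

x_1(t) = -K_1e^(-4t)sin(5t) + 2K_1e^(-4t)cos(5t) + 2K_2e^(-4t)sin(5t) + K_2e^(-4t)cos(5t), x_2(t) = 2K_1e^(-4t)sin(5t) - 3K_1e^(-4t)cos(5t) - 3K_2e^(-4t)sin(5t) - 2K_2e^(-4t)cos(5t)

Coefficient matrix A = [[-44, -25], [65, 36]].
Characteristic polynomial det(A - λI) = λ^2 + 8λ + 41 = 0.
Eigenvalues λ = -4 ± 5i (complex conjugate pair).
For λ=-4+5i: an eigenvector is (2,-3) - i(-1,2) = (2 + i, -3 - 2i).
A real fundamental pair from Re and Im of e^((-4+5i)t)v: X_1 = e^(-4t)(cos(5t)·(2,-3) + sin(5t)·(-1,2)), X_2 = e^(-4t)(sin(5t)·(2,-3) - cos(5t)·(-1,2)).
General solution: K_1X_1 + K_2X_2.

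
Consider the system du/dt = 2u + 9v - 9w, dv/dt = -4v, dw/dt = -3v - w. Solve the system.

u(t) = K_2e^(2t) + 3K_3e^(-t), v(t) = K_1e^(-4t), w(t) = K_1e^(-4t) + K_3e^(-t)

Coefficient matrix A = [[2, 9, -9], [0, -4, 0], [0, -3, -1]].
det(A - λI) = 0 gives eigenvalues λ = -4, 2, -1.
For λ=-4: eigenvector (0,1,1).
For λ=2: eigenvector (1,0,0).
For λ=-1: eigenvector (3,0,1).
General solution: K_1e^(-4t)(0,1,1) + K_2e^(2t)(1,0,0) + K_3e^(-t)(3,0,1).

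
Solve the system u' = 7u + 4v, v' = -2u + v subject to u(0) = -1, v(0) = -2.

Coefficient matrix A = [[7, 4], [-2, 1]].
Characteristic polynomial det(A - λI) = λ^2 - 8λ + 15 = 0.
Eigenvalues λ = 3, 5.
For λ=3: (A-λI) row 1 is [4, 4], so an eigenvector is (-1, 1).
For λ=5: (A-λI) row 1 is [2, 4], so an eigenvector is (2, -1).
General solution: C_1e^(3t)(-1,1) + C_2e^(5t)(2,-1).
Applying u(0)=-1, v(0)=-2 gives C_1=-5, C_2=-3.

u(t) = -6e^(5t) + 5e^(3t), v(t) = 3e^(5t) - 5e^(3t)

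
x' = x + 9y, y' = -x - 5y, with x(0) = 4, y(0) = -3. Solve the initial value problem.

x(t) = -15te^(-2t) + 4e^(-2t), y(t) = 5te^(-2t) - 3e^(-2t)

Coefficient matrix A = [[1, 9], [-1, -5]].
Characteristic polynomial det(A - λI) = λ^2 + 4λ + 4 = 0.
Single eigenvalue λ = -2 with algebraic multiplicity 2.
Eigenvector v = (-3,1); generalized eigenvector w with (A-λI)w=v is (-1,0).
General solution: e^(-2t)[C_1·v + C_2·(t·v + w)].
Applying x(0)=4, y(0)=-3 gives C_1=-3, C_2=5.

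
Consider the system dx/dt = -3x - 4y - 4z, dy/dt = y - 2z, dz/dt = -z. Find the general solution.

Coefficient matrix A = [[-3, -4, -4], [0, 1, -2], [0, 0, -1]].
det(A - λI) = 0 gives eigenvalues λ = -3, 1, -1.
For λ=-3: eigenvector (1,0,0).
For λ=1: eigenvector (-1,1,0).
For λ=-1: eigenvector (-4,1,1).
General solution: c_1e^(-3t)(1,0,0) + c_2e^(t)(-1,1,0) + c_3e^(-t)(-4,1,1).

x(t) = c_1e^(-3t) - c_2e^(t) - 4c_3e^(-t), y(t) = c_2e^(t) + c_3e^(-t), z(t) = c_3e^(-t)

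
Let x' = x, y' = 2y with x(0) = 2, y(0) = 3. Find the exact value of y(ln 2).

12

A = [[1,0],[0,2]]; eigenvalues λ = 2, 1.
Eigenvectors: (0,-1) for λ=2, (1,0) for λ=1.
From the initial condition, c_1 = -3, c_2 = 2.
y(ln 2) = (-3)(2^2)(-1) + (2)(2^1)(0) = 12.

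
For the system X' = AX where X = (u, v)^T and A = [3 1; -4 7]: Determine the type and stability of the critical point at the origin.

A = [[3,1],[-4,7]]; det(A-λI) = λ^2 - 10λ + 25.
repeated λ = 5 with a single eigenvector.

unstable improper node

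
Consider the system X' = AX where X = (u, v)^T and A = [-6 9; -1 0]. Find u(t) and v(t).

u(t) = -3K_1e^(-3t) - 3K_2te^(-3t) - 2K_2e^(-3t), v(t) = -K_1e^(-3t) - K_2te^(-3t) - K_2e^(-3t)

Coefficient matrix A = [[-6, 9], [-1, 0]].
Characteristic polynomial det(A - λI) = λ^2 + 6λ + 9 = 0.
Single eigenvalue λ = -3 with algebraic multiplicity 2.
Eigenvector v = (-3,-1); generalized eigenvector w with (A-λI)w=v is (-2,-1).
General solution: e^(-3t)[K_1·v + K_2·(t·v + w)].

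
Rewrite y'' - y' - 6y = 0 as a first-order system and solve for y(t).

y(t) = c_1e^(-2t) + c_2e^(3t)

Let x_1 = y, x_2 = y'. Then x_1' = x_2 and x_2' = 6x_1 + x_2.
A = [[0,1],[6,1]]; det(A-λI) = λ^2 - λ - 6.
Eigenvalues λ = -2, 3 with eigenvectors (1,-2), (1,3).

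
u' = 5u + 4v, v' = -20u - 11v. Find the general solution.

Coefficient matrix A = [[5, 4], [-20, -11]].
Characteristic polynomial det(A - λI) = λ^2 + 6λ + 25 = 0.
Eigenvalues λ = -3 ± 4i (complex conjugate pair).
For λ=-3+4i: an eigenvector is (0,-1) - i(-1,2) = (0 + i, -1 - 2i).
A real fundamental pair from Re and Im of e^((-3+4i)t)v: X_1 = e^(-3t)(cos(4t)·(0,-1) + sin(4t)·(-1,2)), X_2 = e^(-3t)(sin(4t)·(0,-1) - cos(4t)·(-1,2)).
General solution: c_1X_1 + c_2X_2.

u(t) = -c_1e^(-3t)sin(4t) + c_2e^(-3t)cos(4t), v(t) = 2c_1e^(-3t)sin(4t) - c_1e^(-3t)cos(4t) - c_2e^(-3t)sin(4t) - 2c_2e^(-3t)cos(4t)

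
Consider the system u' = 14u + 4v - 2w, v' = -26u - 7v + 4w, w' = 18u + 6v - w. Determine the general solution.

u(t) = -2C_1e^(3t) - 2C_2e^(t) + C_3e^(2t), v(t) = 4C_1e^(3t) + 5C_2e^(t) - 2C_3e^(2t), w(t) = -3C_1e^(3t) - 3C_2e^(t) + 2C_3e^(2t)

Coefficient matrix A = [[14, 4, -2], [-26, -7, 4], [18, 6, -1]].
det(A - λI) = 0 gives eigenvalues λ = 3, 1, 2.
For λ=3: eigenvector (-2,4,-3).
For λ=1: eigenvector (-2,5,-3).
For λ=2: eigenvector (1,-2,2).
General solution: C_1e^(3t)(-2,4,-3) + C_2e^(t)(-2,5,-3) + C_3e^(2t)(1,-2,2).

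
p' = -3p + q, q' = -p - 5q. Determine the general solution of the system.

Coefficient matrix A = [[-3, 1], [-1, -5]].
Characteristic polynomial det(A - λI) = λ^2 + 8λ + 16 = 0.
Single eigenvalue λ = -4 with algebraic multiplicity 2.
Eigenvector v = (1,-1); generalized eigenvector w with (A-λI)w=v is (2,-1).
General solution: e^(-4t)[C_1·v + C_2·(t·v + w)].

p(t) = C_1e^(-4t) + C_2te^(-4t) + 2C_2e^(-4t), q(t) = -C_1e^(-4t) - C_2te^(-4t) - C_2e^(-4t)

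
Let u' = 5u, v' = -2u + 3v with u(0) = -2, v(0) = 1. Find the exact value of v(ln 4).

A = [[5,0],[-2,3]]; eigenvalues λ = 3, 5.
Eigenvectors: (0,1) for λ=3, (1,-1) for λ=5.
From the initial condition, c_1 = -1, c_2 = -2.
v(ln 4) = (-1)(4^3)(1) + (-2)(4^5)(-1) = 1984.

1984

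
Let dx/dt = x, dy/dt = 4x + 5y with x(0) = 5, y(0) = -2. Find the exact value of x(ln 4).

A = [[1,0],[4,5]]; eigenvalues λ = 5, 1.
Eigenvectors: (0,1) for λ=5, (1,-1) for λ=1.
From the initial condition, c_1 = 3, c_2 = 5.
x(ln 4) = (3)(4^5)(0) + (5)(4^1)(1) = 20.

20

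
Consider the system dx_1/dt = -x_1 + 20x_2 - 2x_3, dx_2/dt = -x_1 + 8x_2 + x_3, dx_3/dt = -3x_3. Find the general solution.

Coefficient matrix A = [[-1, 20, -2], [-1, 8, 1], [0, 0, -3]].
det(A - λI) = 0 gives eigenvalues λ = 3, -3, 4.
For λ=3: eigenvector (5,1,0).
For λ=-3: eigenvector (1,0,1).
For λ=4: eigenvector (4,1,0).
General solution: K_1e^(3t)(5,1,0) + K_2e^(-3t)(1,0,1) + K_3e^(4t)(4,1,0).

x_1(t) = 5K_1e^(3t) + K_2e^(-3t) + 4K_3e^(4t), x_2(t) = K_1e^(3t) + K_3e^(4t), x_3(t) = K_2e^(-3t)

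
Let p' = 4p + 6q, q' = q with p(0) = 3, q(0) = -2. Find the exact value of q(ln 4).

A = [[4,6],[0,1]]; eigenvalues λ = 1, 4.
Eigenvectors: (2,-1) for λ=1, (1,0) for λ=4.
From the initial condition, c_1 = 2, c_2 = -1.
q(ln 4) = (2)(4^1)(-1) + (-1)(4^4)(0) = -8.

-8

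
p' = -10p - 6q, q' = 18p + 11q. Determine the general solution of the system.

p(t) = -2K_1e^(-t) + K_2e^(2t), q(t) = 3K_1e^(-t) - 2K_2e^(2t)

Coefficient matrix A = [[-10, -6], [18, 11]].
Characteristic polynomial det(A - λI) = λ^2 - λ - 2 = 0.
Eigenvalues λ = -1, 2.
For λ=-1: (A-λI) row 1 is [-9, -6], so an eigenvector is (-2, 3).
For λ=2: (A-λI) row 1 is [-12, -6], so an eigenvector is (1, -2).
General solution: K_1e^(-t)(-2,3) + K_2e^(2t)(1,-2).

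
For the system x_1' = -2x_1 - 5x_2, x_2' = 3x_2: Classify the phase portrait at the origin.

A = [[-2,-5],[0,3]]; det(A-λI) = λ^2 - λ - 6.
λ = -2, 3: opposite signs.

saddle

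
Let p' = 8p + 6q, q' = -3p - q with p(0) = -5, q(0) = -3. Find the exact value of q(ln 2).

A = [[8,6],[-3,-1]]; eigenvalues λ = 5, 2.
Eigenvectors: (2,-1) for λ=5, (-1,1) for λ=2.
From the initial condition, c_1 = -8, c_2 = -11.
q(ln 2) = (-8)(2^5)(-1) + (-11)(2^2)(1) = 212.

212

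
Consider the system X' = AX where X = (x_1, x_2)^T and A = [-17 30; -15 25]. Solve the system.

Coefficient matrix A = [[-17, 30], [-15, 25]].
Characteristic polynomial det(A - λI) = λ^2 - 8λ + 25 = 0.
Eigenvalues λ = 4 ± 3i (complex conjugate pair).
For λ=4+3i: an eigenvector is (3,2) - i(-1,-1) = (3 + i, 2 + i).
A real fundamental pair from Re and Im of e^((4+3i)t)v: X_1 = e^(4t)(cos(3t)·(3,2) + sin(3t)·(-1,-1)), X_2 = e^(4t)(sin(3t)·(3,2) - cos(3t)·(-1,-1)).
General solution: C_1X_1 + C_2X_2.

x_1(t) = -C_1e^(4t)sin(3t) + 3C_1e^(4t)cos(3t) + 3C_2e^(4t)sin(3t) + C_2e^(4t)cos(3t), x_2(t) = -C_1e^(4t)sin(3t) + 2C_1e^(4t)cos(3t) + 2C_2e^(4t)sin(3t) + C_2e^(4t)cos(3t)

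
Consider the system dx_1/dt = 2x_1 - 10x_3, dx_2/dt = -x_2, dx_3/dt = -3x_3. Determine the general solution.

x_1(t) = K_2e^(2t) + 2K_3e^(-3t), x_2(t) = K_1e^(-t), x_3(t) = K_3e^(-3t)

Coefficient matrix A = [[2, 0, -10], [0, -1, 0], [0, 0, -3]].
det(A - λI) = 0 gives eigenvalues λ = -1, 2, -3.
For λ=-1: eigenvector (0,1,0).
For λ=2: eigenvector (1,0,0).
For λ=-3: eigenvector (2,0,1).
General solution: K_1e^(-t)(0,1,0) + K_2e^(2t)(1,0,0) + K_3e^(-3t)(2,0,1).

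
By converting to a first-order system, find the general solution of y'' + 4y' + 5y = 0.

y(t) = c_1e^(-2t)cos(t) + c_2e^(-2t)sin(t)

Let x_1 = y, x_2 = y'. Then x_1' = x_2 and x_2' = -5x_1 - 4x_2.
A = [[0,1],[-5,-4]]; det(A-λI) = λ^2 + 4λ + 5.
Eigenvalues λ = -2 ± i.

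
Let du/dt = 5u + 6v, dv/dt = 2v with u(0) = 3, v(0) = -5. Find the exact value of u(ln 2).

-184

A = [[5,6],[0,2]]; eigenvalues λ = 5, 2.
Eigenvectors: (-1,0) for λ=5, (-2,1) for λ=2.
From the initial condition, c_1 = 7, c_2 = -5.
u(ln 2) = (7)(2^5)(-1) + (-5)(2^2)(-2) = -184.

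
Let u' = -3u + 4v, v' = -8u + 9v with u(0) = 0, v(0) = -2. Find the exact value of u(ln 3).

-480

A = [[-3,4],[-8,9]]; eigenvalues λ = 1, 5.
Eigenvectors: (-1,-1) for λ=1, (-1,-2) for λ=5.
From the initial condition, c_1 = -2, c_2 = 2.
u(ln 3) = (-2)(3^1)(-1) + (2)(3^5)(-1) = -480.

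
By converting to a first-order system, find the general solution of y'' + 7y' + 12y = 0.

Let x_1 = y, x_2 = y'. Then x_1' = x_2 and x_2' = -12x_1 - 7x_2.
A = [[0,1],[-12,-7]]; det(A-λI) = λ^2 + 7λ + 12.
Eigenvalues λ = -4, -3 with eigenvectors (1,-4), (1,-3).

y(t) = K_1e^(-4t) + K_2e^(-3t)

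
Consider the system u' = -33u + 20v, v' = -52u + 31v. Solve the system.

Coefficient matrix A = [[-33, 20], [-52, 31]].
Characteristic polynomial det(A - λI) = λ^2 + 2λ + 17 = 0.
Eigenvalues λ = -1 ± 4i (complex conjugate pair).
For λ=-1+4i: an eigenvector is (1,2) - i(2,3) = (1 - 2i, 2 - 3i).
A real fundamental pair from Re and Im of e^((-1+4i)t)v: X_1 = e^(-t)(cos(4t)·(1,2) + sin(4t)·(2,3)), X_2 = e^(-t)(sin(4t)·(1,2) - cos(4t)·(2,3)).
General solution: K_1X_1 + K_2X_2.

u(t) = 2K_1e^(-t)sin(4t) + K_1e^(-t)cos(4t) + K_2e^(-t)sin(4t) - 2K_2e^(-t)cos(4t), v(t) = 3K_1e^(-t)sin(4t) + 2K_1e^(-t)cos(4t) + 2K_2e^(-t)sin(4t) - 3K_2e^(-t)cos(4t)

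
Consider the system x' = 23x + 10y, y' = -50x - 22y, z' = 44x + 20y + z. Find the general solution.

x(t) = C_1e^(3t) - 2C_3e^(-2t), y(t) = -2C_1e^(3t) + 5C_3e^(-2t), z(t) = 2C_1e^(3t) + C_2e^(t) - 4C_3e^(-2t)

Coefficient matrix A = [[23, 10, 0], [-50, -22, 0], [44, 20, 1]].
det(A - λI) = 0 gives eigenvalues λ = 3, 1, -2.
For λ=3: eigenvector (1,-2,2).
For λ=1: eigenvector (0,0,1).
For λ=-2: eigenvector (-2,5,-4).
General solution: C_1e^(3t)(1,-2,2) + C_2e^(t)(0,0,1) + C_3e^(-2t)(-2,5,-4).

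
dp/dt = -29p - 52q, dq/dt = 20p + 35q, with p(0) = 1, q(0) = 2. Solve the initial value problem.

Coefficient matrix A = [[-29, -52], [20, 35]].
Characteristic polynomial det(A - λI) = λ^2 - 6λ + 25 = 0.
Eigenvalues λ = 3 ± 4i (complex conjugate pair).
For λ=3+4i: an eigenvector is (-2,1) - i(3,-2) = (-2 - 3i, 1 + 2i).
A real fundamental pair from Re and Im of e^((3+4i)t)v: X_1 = e^(3t)(cos(4t)·(-2,1) + sin(4t)·(3,-2)), X_2 = e^(3t)(sin(4t)·(-2,1) - cos(4t)·(3,-2)).
General solution: K_1X_1 + K_2X_2.
Applying p(0)=1, q(0)=2 gives K_1=-8, K_2=5.

p(t) = -34e^(3t)sin(4t) + e^(3t)cos(4t), q(t) = 21e^(3t)sin(4t) + 2e^(3t)cos(4t)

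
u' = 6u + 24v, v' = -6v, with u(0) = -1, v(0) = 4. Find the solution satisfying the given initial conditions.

u(t) = 7e^(6t) - 8e^(-6t), v(t) = 4e^(-6t)

Coefficient matrix A = [[6, 24], [0, -6]].
Characteristic polynomial det(A - λI) = λ^2 - 36 = 0.
Eigenvalues λ = -6, 6.
For λ=-6: (A-λI) row 1 is [12, 24], so an eigenvector is (2, -1).
For λ=6: (A-λI) row 1 is [0, 24], so an eigenvector is (-1, 0).
General solution: K_1e^(-6t)(2,-1) + K_2e^(6t)(-1,0).
Applying u(0)=-1, v(0)=4 gives K_1=-4, K_2=-7.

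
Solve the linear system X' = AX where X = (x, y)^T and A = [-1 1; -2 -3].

x(t) = K_1e^(-2t)cos(t) + K_2e^(-2t)sin(t), y(t) = -K_1e^(-2t)sin(t) - K_1e^(-2t)cos(t) - K_2e^(-2t)sin(t) + K_2e^(-2t)cos(t)

Coefficient matrix A = [[-1, 1], [-2, -3]].
Characteristic polynomial det(A - λI) = λ^2 + 4λ + 5 = 0.
Eigenvalues λ = -2 ± i (complex conjugate pair).
For λ=-2+i: an eigenvector is (1,-1) - i(0,-1) = (1, -1 + i).
A real fundamental pair from Re and Im of e^((-2+i)t)v: X_1 = e^(-2t)(cos(t)·(1,-1) + sin(t)·(0,-1)), X_2 = e^(-2t)(sin(t)·(1,-1) - cos(t)·(0,-1)).
General solution: K_1X_1 + K_2X_2.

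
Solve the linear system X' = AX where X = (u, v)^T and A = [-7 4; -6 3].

Coefficient matrix A = [[-7, 4], [-6, 3]].
Characteristic polynomial det(A - λI) = λ^2 + 4λ + 3 = 0.
Eigenvalues λ = -3, -1.
For λ=-3: (A-λI) row 1 is [-4, 4], so an eigenvector is (1, 1).
For λ=-1: (A-λI) row 1 is [-6, 4], so an eigenvector is (-2, -3).
General solution: K_1e^(-3t)(1,1) + K_2e^(-t)(-2,-3).

u(t) = K_1e^(-3t) - 2K_2e^(-t), v(t) = K_1e^(-3t) - 3K_2e^(-t)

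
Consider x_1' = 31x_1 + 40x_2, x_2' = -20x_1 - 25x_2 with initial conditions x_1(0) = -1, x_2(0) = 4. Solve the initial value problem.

x_1(t) = 33e^(3t)sin(4t) - e^(3t)cos(4t), x_2(t) = -23e^(3t)sin(4t) + 4e^(3t)cos(4t)

Coefficient matrix A = [[31, 40], [-20, -25]].
Characteristic polynomial det(A - λI) = λ^2 - 6λ + 25 = 0.
Eigenvalues λ = 3 ± 4i (complex conjugate pair).
For λ=3+4i: an eigenvector is (3,-2) - i(1,-1) = (3 - i, -2 + i).
A real fundamental pair from Re and Im of e^((3+4i)t)v: X_1 = e^(3t)(cos(4t)·(3,-2) + sin(4t)·(1,-1)), X_2 = e^(3t)(sin(4t)·(3,-2) - cos(4t)·(1,-1)).
General solution: C_1X_1 + C_2X_2.
Applying x_1(0)=-1, x_2(0)=4 gives C_1=3, C_2=10.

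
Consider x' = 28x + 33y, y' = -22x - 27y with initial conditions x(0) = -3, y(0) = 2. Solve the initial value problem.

x(t) = -3e^(6t), y(t) = 2e^(6t)

Coefficient matrix A = [[28, 33], [-22, -27]].
Characteristic polynomial det(A - λI) = λ^2 - λ - 30 = 0.
Eigenvalues λ = -5, 6.
For λ=-5: (A-λI) row 1 is [33, 33], so an eigenvector is (1, -1).
For λ=6: (A-λI) row 1 is [22, 33], so an eigenvector is (-3, 2).
General solution: K_1e^(-5t)(1,-1) + K_2e^(6t)(-3,2).
Applying x(0)=-3, y(0)=2 gives K_1=0, K_2=1.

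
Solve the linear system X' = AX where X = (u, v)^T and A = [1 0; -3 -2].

Coefficient matrix A = [[1, 0], [-3, -2]].
Characteristic polynomial det(A - λI) = λ^2 + λ - 2 = 0.
Eigenvalues λ = 1, -2.
For λ=1: (A-λI) row 2 is [-3, -3], so an eigenvector is (-1, 1).
For λ=-2: (A-λI) row 1 is [3, 0], so an eigenvector is (0, -1).
General solution: C_1e^(t)(-1,1) + C_2e^(-2t)(0,-1).

u(t) = -C_1e^(t), v(t) = C_1e^(t) - C_2e^(-2t)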